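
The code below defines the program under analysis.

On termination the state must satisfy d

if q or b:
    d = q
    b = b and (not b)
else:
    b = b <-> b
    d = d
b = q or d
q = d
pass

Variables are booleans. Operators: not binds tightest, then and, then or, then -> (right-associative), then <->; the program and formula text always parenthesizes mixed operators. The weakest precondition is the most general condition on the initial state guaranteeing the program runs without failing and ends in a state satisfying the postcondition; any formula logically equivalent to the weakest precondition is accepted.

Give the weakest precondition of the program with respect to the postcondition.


Working backward. After the program, d must hold.
Before skip: d
Before q := d: d
Before b := q or d: d
Then branch requires q; else branch requires d.
Before the if: ((q or b) -> q) and ((not (q or b)) -> d)
Answer: WP = ((q or b) -> q) and ((not (q or b)) -> d)


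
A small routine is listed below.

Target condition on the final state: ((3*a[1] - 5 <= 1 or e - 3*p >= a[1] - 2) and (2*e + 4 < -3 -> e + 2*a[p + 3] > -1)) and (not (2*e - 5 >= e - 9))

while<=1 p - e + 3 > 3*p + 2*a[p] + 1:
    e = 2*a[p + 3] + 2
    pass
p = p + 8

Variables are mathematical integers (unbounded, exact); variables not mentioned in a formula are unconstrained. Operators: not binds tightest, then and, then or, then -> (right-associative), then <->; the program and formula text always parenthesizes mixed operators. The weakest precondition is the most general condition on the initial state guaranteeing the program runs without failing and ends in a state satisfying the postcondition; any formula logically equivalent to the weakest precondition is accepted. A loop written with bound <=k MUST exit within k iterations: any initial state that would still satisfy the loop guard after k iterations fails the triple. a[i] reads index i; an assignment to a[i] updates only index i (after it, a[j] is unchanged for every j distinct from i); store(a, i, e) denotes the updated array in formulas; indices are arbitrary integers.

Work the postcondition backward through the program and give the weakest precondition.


Working backward. After the program, the postcondition ((3*a[1] - 5 <= 1 or e - 3*p >= a[1] - 2) and (2*e + 4 < -3 -> e + 2*a[p + 3] > -1)) and (not (2*e - 5 >= e - 9)) must hold; in canonical form it is (3*a[1] <= 6 or e >= a[1] + 3*p - 2) and (2*e < -7 -> 2*a[p + 3] + e > -1) and (not (e >= -4)).
Before p := p + 8: (3*a[1] <= 6 or e >= a[1] + 3*p + 22) and (2*e < -7 -> 2*a[p + 11] + e > -1) and (not (e >= -4))
Before the loop (bound <=1), unroll the exhaustion recursion (WP_0 = exit-now case; WP_j = one more guarded iteration, up to j = 1):
  WP_0: (not (2*a[p] + e + 2*p < 2)) and (3*a[1] <= 6 or e >= a[1] + 3*p + 22) and (2*e < -7 -> 2*a[p + 11] + e > -1) and (not (e >= -4))
  WP_1: (2*a[p] + e + 2*p < 2 -> ((not (2*a[p + 3] + 2*a[p] + 2*p < 0)) and (3*a[1] <= 6 or 2*a[p + 3] >= a[1] + 3*p + 20) and (4*a[p + 3] < -11 -> 2*a[p + 11] + 2*a[p + 3] > -3) and (not (2*a[p + 3] >= -6)))) and ((not (2*a[p] + e + 2*p < 2)) -> ((3*a[1] <= 6 or e >= a[1] + 3*p + 22) and (2*e < -7 -> 2*a[p + 11] + e > -1) and (not (e >= -4))))
So before the loop: (2*a[p] + e + 2*p < 2 -> ((not (2*a[p + 3] + 2*a[p] + 2*p < 0)) and (3*a[1] <= 6 or 2*a[p + 3] >= a[1] + 3*p + 20) and (4*a[p + 3] < -11 -> 2*a[p + 11] + 2*a[p + 3] > -3) and (not (2*a[p + 3] >= -6)))) and ((not (2*a[p] + e + 2*p < 2)) -> ((3*a[1] <= 6 or e >= a[1] + 3*p + 22) and (2*e < -7 -> 2*a[p + 11] + e > -1) and (not (e >= -4))))
Answer: WP = (2*a[p] + e + 2*p < 2 -> ((not (2*a[p + 3] + 2*a[p] + 2*p < 0)) and (3*a[1] <= 6 or 2*a[p + 3] >= a[1] + 3*p + 20) and (4*a[p + 3] < -11 -> 2*a[p + 11] + 2*a[p + 3] > -3) and (not (2*a[p + 3] >= -6)))) and ((not (2*a[p] + e + 2*p < 2)) -> ((3*a[1] <= 6 or e >= a[1] + 3*p + 22) and (2*e < -7 -> 2*a[p + 11] + e > -1) and (not (e >= -4))))


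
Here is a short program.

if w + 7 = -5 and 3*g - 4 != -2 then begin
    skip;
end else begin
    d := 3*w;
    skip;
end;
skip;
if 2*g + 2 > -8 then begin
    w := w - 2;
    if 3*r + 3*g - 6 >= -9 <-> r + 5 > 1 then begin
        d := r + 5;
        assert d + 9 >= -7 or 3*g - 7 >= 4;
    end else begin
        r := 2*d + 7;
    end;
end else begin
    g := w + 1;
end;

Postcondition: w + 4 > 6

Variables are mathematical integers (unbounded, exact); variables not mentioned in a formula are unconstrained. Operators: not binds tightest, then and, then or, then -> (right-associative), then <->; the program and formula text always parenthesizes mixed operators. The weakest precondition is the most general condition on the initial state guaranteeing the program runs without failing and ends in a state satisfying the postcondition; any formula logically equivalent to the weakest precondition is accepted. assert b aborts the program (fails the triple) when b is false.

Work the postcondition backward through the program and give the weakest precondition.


Working backward. After the program, the postcondition w + 4 > 6 must hold; in canonical form it is w > 2.
Then branch requires ((3*g + 3*r >= -3 <-> r > -4) -> ((r >= -21 or 3*g >= 11) and w > 4)) and ((not (3*g + 3*r >= -3 <-> r > -4)) -> w > 4); else branch requires w > 2.
Before the if: (2*g > -10 -> (((3*g + 3*r >= -3 <-> r > -4) -> ((r >= -21 or 3*g >= 11) and w > 4)) and ((not (3*g + 3*r >= -3 <-> r > -4)) -> w > 4))) and ((not (2*g > -10)) -> w > 2)
Before skip: (2*g > -10 -> (((3*g + 3*r >= -3 <-> r > -4) -> ((r >= -21 or 3*g >= 11) and w > 4)) and ((not (3*g + 3*r >= -3 <-> r > -4)) -> w > 4))) and ((not (2*g > -10)) -> w > 2)
Then branch requires (2*g > -10 -> (((3*g + 3*r >= -3 <-> r > -4) -> ((r >= -21 or 3*g >= 11) and w > 4)) and ((not (3*g + 3*r >= -3 <-> r > -4)) -> w > 4))) and ((not (2*g > -10)) -> w > 2); else branch requires (2*g > -10 -> (((3*g + 3*r >= -3 <-> r > -4) -> ((r >= -21 or 3*g >= 11) and w > 4)) and ((not (3*g + 3*r >= -3 <-> r > -4)) -> w > 4))) and ((not (2*g > -10)) -> w > 2).
Before the if: ((w = -12 and 3*g != 2) -> ((2*g > -10 -> (((3*g + 3*r >= -3 <-> r > -4) -> ((r >= -21 or 3*g >= 11) and w > 4)) and ((not (3*g + 3*r >= -3 <-> r > -4)) -> w > 4))) and ((not (2*g > -10)) -> w > 2))) and ((not (w = -12 and 3*g != 2)) -> ((2*g > -10 -> (((3*g + 3*r >= -3 <-> r > -4) -> ((r >= -21 or 3*g >= 11) and w > 4)) and ((not (3*g + 3*r >= -3 <-> r > -4)) -> w > 4))) and ((not (2*g > -10)) -> w > 2)))
Answer: WP = ((w = -12 and 3*g != 2) -> ((2*g > -10 -> (((3*g + 3*r >= -3 <-> r > -4) -> ((r >= -21 or 3*g >= 11) and w > 4)) and ((not (3*g + 3*r >= -3 <-> r > -4)) -> w > 4))) and ((not (2*g > -10)) -> w > 2))) and ((not (w = -12 and 3*g != 2)) -> ((2*g > -10 -> (((3*g + 3*r >= -3 <-> r > -4) -> ((r >= -21 or 3*g >= 11) and w > 4)) and ((not (3*g + 3*r >= -3 <-> r > -4)) -> w > 4))) and ((not (2*g > -10)) -> w > 2)))


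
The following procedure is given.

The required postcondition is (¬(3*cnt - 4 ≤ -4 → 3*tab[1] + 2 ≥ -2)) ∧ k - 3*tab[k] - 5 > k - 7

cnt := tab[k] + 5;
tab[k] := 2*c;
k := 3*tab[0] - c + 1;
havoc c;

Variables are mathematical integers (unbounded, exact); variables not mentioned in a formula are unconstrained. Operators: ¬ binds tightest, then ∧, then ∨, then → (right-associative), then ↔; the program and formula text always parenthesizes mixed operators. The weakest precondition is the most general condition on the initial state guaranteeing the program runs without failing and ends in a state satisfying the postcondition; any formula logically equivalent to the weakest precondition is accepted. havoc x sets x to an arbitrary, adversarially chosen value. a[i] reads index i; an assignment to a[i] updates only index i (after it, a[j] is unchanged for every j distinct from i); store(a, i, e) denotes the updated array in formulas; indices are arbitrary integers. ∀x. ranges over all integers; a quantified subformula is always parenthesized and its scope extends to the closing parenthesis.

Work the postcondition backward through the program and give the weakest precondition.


Working backward. After the program, the postcondition (¬(3*cnt - 4 ≤ -4 → 3*tab[1] + 2 ≥ -2)) ∧ k - 3*tab[k] - 5 > k - 7 must hold; in canonical form it is (¬(3*cnt ≤ 0 → 3*tab[1] ≥ -4)) ∧ 3*tab[k] < 2.
Before havoc c: (¬(3*cnt ≤ 0 → 3*tab[1] ≥ -4)) ∧ 3*tab[k] < 2
Before k := 3*tab[0] - c + 1: (¬(3*cnt ≤ 0 → 3*tab[1] ≥ -4)) ∧ 3*tab[3*tab[0] - c + 1] < 2
Before tab[k] := 2*c: (¬(3*cnt ≤ 0 → 3*store(tab, k, 2*c)[1] ≥ -4)) ∧ 3*store(tab, k, 2*c)[3*store(tab, k, 2*c)[0] - c + 1] < 2
Before cnt := tab[k] + 5: (¬(3*tab[k] ≤ -15 → 3*store(tab, k, 2*c)[1] ≥ -4)) ∧ 3*store(tab, k, 2*c)[3*store(tab, k, 2*c)[0] - c + 1] < 2
Answer: WP = (¬(3*tab[k] ≤ -15 → 3*store(tab, k, 2*c)[1] ≥ -4)) ∧ 3*store(tab, k, 2*c)[3*store(tab, k, 2*c)[0] - c + 1] < 2


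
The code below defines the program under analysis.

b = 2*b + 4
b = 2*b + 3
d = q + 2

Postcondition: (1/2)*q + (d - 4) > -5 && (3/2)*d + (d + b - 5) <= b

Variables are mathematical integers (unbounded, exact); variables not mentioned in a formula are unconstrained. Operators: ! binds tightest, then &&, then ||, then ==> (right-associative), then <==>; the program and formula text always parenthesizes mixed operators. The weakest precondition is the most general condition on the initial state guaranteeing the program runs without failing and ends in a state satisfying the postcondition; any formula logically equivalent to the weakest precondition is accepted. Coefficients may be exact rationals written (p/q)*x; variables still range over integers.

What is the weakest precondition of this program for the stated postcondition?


Working backward. After the program, the postcondition (1/2)*q + (d - 4) > -5 && (3/2)*d + (d + b - 5) <= b must hold; in canonical form it is d + (1/2)*q > -1 && (5/2)*d <= 5.
Before d := q + 2: (3/2)*q > -3 && (5/2)*q <= 0
Before b := 2*b + 3: (3/2)*q > -3 && (5/2)*q <= 0
Before b := 2*b + 4: (3/2)*q > -3 && (5/2)*q <= 0
Answer: WP = (3/2)*q > -3 && (5/2)*q <= 0


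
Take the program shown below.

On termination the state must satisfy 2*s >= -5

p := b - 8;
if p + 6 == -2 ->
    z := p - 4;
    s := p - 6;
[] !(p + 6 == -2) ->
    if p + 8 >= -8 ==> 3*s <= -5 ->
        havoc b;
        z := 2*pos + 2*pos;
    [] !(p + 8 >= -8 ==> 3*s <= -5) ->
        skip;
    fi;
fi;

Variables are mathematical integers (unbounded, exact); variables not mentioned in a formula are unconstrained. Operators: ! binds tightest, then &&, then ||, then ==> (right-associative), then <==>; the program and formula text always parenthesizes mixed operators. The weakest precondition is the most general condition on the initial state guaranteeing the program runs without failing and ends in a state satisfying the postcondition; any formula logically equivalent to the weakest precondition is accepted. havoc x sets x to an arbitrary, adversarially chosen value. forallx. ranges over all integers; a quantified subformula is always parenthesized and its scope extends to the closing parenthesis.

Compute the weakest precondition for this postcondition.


Working backward. After the program, 2*s >= -5 must hold.
Then branch requires 2*p >= 7; else branch requires ((p >= -16 ==> 3*s <= -5) ==> 2*s >= -5) && ((!(p >= -16 ==> 3*s <= -5)) ==> 2*s >= -5).
Before the if: (p == -8 ==> 2*p >= 7) && ((!(p == -8)) ==> (((p >= -16 ==> 3*s <= -5) ==> 2*s >= -5) && ((!(p >= -16 ==> 3*s <= -5)) ==> 2*s >= -5)))
Before p := b - 8: (b == 0 ==> 2*b >= 23) && ((!(b == 0)) ==> (((b >= -8 ==> 3*s <= -5) ==> 2*s >= -5) && ((!(b >= -8 ==> 3*s <= -5)) ==> 2*s >= -5)))
Answer: WP = (b == 0 ==> 2*b >= 23) && ((!(b == 0)) ==> (((b >= -8 ==> 3*s <= -5) ==> 2*s >= -5) && ((!(b >= -8 ==> 3*s <= -5)) ==> 2*s >= -5)))


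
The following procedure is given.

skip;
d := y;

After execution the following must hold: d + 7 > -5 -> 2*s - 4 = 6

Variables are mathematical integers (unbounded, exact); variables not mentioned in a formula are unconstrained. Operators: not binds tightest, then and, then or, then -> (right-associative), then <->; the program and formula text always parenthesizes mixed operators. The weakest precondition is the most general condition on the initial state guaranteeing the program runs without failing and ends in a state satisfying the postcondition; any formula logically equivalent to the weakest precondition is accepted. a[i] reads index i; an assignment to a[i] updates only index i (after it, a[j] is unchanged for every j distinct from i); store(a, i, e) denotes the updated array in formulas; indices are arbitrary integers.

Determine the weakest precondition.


Working backward. After the program, the postcondition d + 7 > -5 -> 2*s - 4 = 6 must hold; in canonical form it is d > -12 -> 2*s = 10.
Before d := y: y > -12 -> 2*s = 10
Before skip: y > -12 -> 2*s = 10
Answer: WP = y > -12 -> 2*s = 10


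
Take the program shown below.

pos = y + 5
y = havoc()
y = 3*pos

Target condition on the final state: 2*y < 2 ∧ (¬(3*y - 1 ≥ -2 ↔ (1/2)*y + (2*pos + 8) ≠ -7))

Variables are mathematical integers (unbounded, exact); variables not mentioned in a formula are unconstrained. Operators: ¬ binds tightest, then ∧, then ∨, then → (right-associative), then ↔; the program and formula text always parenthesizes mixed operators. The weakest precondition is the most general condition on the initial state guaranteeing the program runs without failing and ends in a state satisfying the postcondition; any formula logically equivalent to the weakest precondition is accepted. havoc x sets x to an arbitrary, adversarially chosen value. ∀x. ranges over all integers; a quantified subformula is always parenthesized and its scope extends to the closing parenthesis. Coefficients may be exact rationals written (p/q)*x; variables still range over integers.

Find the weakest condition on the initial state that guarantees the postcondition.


Working backward. After the program, the postcondition 2*y < 2 ∧ (¬(3*y - 1 ≥ -2 ↔ (1/2)*y + (2*pos + 8) ≠ -7)) must hold; in canonical form it is 2*y < 2 ∧ (¬(3*y ≥ -1 ↔ 2*pos + (1/2)*y ≠ -15)).
Before y := 3*pos: 6*pos < 2 ∧ (¬(9*pos ≥ -1 ↔ (7/2)*pos ≠ -15))
Before havoc y: 6*pos < 2 ∧ (¬(9*pos ≥ -1 ↔ (7/2)*pos ≠ -15))
Before pos := y + 5: 6*y < -28 ∧ (¬(9*y ≥ -46 ↔ (7/2)*y ≠ -65/2))
Answer: WP = 6*y < -28 ∧ (¬(9*y ≥ -46 ↔ (7/2)*y ≠ -65/2))


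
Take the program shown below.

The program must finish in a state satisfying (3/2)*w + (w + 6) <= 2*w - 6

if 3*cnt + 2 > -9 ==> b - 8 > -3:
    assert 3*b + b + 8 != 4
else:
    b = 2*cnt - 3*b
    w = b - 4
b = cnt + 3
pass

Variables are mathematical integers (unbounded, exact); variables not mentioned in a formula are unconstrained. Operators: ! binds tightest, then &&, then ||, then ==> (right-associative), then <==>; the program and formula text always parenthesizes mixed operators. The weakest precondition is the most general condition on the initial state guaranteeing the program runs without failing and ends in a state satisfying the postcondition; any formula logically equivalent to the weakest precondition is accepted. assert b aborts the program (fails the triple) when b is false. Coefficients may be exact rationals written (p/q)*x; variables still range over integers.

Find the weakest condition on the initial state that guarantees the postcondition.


Working backward. After the program, the postcondition (3/2)*w + (w + 6) <= 2*w - 6 must hold; in canonical form it is (1/2)*w <= -12.
Before skip: (1/2)*w <= -12
Before b := cnt + 3: (1/2)*w <= -12
Then branch requires 4*b != -4 && (1/2)*w <= -12; else branch requires cnt <= (3/2)*b - 10.
Before the if: ((3*cnt > -11 ==> b > 5) ==> (4*b != -4 && (1/2)*w <= -12)) && ((!(3*cnt > -11 ==> b > 5)) ==> cnt <= (3/2)*b - 10)
Answer: WP = ((3*cnt > -11 ==> b > 5) ==> (4*b != -4 && (1/2)*w <= -12)) && ((!(3*cnt > -11 ==> b > 5)) ==> cnt <= (3/2)*b - 10)


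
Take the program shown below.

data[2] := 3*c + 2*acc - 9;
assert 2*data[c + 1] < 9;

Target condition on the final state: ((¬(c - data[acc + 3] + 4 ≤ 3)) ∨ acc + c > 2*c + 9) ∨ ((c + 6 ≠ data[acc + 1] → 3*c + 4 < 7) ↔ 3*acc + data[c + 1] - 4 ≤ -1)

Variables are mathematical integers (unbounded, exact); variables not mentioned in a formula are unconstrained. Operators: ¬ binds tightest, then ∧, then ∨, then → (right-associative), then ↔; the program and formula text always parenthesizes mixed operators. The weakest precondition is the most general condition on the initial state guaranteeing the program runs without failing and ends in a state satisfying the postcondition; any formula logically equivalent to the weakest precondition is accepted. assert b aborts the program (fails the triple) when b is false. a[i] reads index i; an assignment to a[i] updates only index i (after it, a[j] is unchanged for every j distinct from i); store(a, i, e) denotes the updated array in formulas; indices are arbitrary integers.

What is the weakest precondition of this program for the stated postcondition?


Working backward. After the program, the postcondition ((¬(c - data[acc + 3] + 4 ≤ 3)) ∨ acc + c > 2*c + 9) ∨ ((c + 6 ≠ data[acc + 1] → 3*c + 4 < 7) ↔ 3*acc + data[c + 1] - 4 ≤ -1) must hold; in canonical form it is (¬(c ≤ data[acc + 3] - 1)) ∨ acc > c + 9 ∨ ((c ≠ data[acc + 1] - 6 → 3*c < 3) ↔ data[c + 1] + 3*acc ≤ 3).
Before assert 2*data[c + 1] < 9: 2*data[c + 1] < 9 ∧ ((¬(c ≤ data[acc + 3] - 1)) ∨ acc > c + 9 ∨ ((c ≠ data[acc + 1] - 6 → 3*c < 3) ↔ data[c + 1] + 3*acc ≤ 3))
Before data[2] := 3*c + 2*acc - 9: 2*store(data, 2, 2*acc + 3*c - 9)[c + 1] < 9 ∧ ((¬(c ≤ store(data, 2, 2*acc + 3*c - 9)[acc + 3] - 1)) ∨ acc > c + 9 ∨ ((c ≠ store(data, 2, 2*acc + 3*c - 9)[acc + 1] - 6 → 3*c < 3) ↔ store(data, 2, 2*acc + 3*c - 9)[c + 1] + 3*acc ≤ 3))
Answer: WP = 2*store(data, 2, 2*acc + 3*c - 9)[c + 1] < 9 ∧ ((¬(c ≤ store(data, 2, 2*acc + 3*c - 9)[acc + 3] - 1)) ∨ acc > c + 9 ∨ ((c ≠ store(data, 2, 2*acc + 3*c - 9)[acc + 1] - 6 → 3*c < 3) ↔ store(data, 2, 2*acc + 3*c - 9)[c + 1] + 3*acc ≤ 3))


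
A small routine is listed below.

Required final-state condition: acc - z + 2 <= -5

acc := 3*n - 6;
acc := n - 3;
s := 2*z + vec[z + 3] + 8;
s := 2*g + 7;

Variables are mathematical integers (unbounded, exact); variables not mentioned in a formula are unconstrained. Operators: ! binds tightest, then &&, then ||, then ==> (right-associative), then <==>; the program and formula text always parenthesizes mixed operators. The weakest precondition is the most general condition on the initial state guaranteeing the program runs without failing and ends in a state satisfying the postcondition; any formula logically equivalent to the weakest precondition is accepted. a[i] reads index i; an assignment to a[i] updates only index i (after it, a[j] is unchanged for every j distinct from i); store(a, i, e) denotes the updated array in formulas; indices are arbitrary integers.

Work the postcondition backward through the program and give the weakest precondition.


Working backward. After the program, the postcondition acc - z + 2 <= -5 must hold; in canonical form it is acc <= z - 7.
Before s := 2*g + 7: acc <= z - 7
Before s := 2*z + vec[z + 3] + 8: acc <= z - 7
Before acc := n - 3: n <= z - 4
Before acc := 3*n - 6: n <= z - 4
Answer: WP = n <= z - 4


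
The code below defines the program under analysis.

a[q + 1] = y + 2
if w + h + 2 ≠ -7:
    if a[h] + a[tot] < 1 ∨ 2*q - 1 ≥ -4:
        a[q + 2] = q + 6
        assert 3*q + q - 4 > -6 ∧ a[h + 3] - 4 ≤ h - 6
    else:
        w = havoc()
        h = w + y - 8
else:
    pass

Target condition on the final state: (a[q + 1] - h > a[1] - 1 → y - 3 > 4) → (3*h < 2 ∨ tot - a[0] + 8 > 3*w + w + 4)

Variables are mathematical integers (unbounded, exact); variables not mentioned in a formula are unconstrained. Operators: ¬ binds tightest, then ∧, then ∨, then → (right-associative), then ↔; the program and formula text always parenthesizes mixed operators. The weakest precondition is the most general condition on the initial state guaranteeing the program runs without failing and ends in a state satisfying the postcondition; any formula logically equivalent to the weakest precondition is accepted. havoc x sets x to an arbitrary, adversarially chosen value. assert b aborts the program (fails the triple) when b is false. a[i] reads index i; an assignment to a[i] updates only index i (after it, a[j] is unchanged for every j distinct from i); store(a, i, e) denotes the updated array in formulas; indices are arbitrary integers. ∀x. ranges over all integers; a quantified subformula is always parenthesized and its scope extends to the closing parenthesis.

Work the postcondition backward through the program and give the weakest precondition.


Working backward. After the program, the postcondition (a[q + 1] - h > a[1] - 1 → y - 3 > 4) → (3*h < 2 ∨ tot - a[0] + 8 > 3*w + w + 4) must hold; in canonical form it is (a[q + 1] > a[1] + h - 1 → y > 7) → (3*h < 2 ∨ tot > a[0] + 4*w - 4).
Then branch requires ((a[h] + a[tot] < 1 ∨ 2*q ≥ -3) → (4*q > -2 ∧ store(a, q + 2, q + 6)[h + 3] ≤ h - 2 ∧ ((store(a, q + 2, q + 6)[q + 1] > store(a, q + 2, q + 6)[1] + h - 1 → y > 7) → (3*h < 2 ∨ tot > store(a, q + 2, q + 6)[0] + 4*w - 4)))) ∧ ((¬(a[h] + a[tot] < 1 ∨ 2*q ≥ -3)) → (∀w_1. ((a[q + 1] > a[1] + w_1 + y - 9 → y > 7) → (3*w_1 + 3*y < 26 ∨ tot > a[0] + 4*w_1 - 4)))); else branch requires (a[q + 1] > a[1] + h - 1 → y > 7) → (3*h < 2 ∨ tot > a[0] + 4*w - 4).
Before the if: (h + w ≠ -9 → (((a[h] + a[tot] < 1 ∨ 2*q ≥ -3) → (4*q > -2 ∧ store(a, q + 2, q + 6)[h + 3] ≤ h - 2 ∧ ((store(a, q + 2, q + 6)[q + 1] > store(a, q + 2, q + 6)[1] + h - 1 → y > 7) → (3*h < 2 ∨ tot > store(a, q + 2, q + 6)[0] + 4*w - 4)))) ∧ ((¬(a[h] + a[tot] < 1 ∨ 2*q ≥ -3)) → (∀w_1. ((a[q + 1] > a[1] + w_1 + y - 9 → y > 7) → (3*w_1 + 3*y < 26 ∨ tot > a[0] + 4*w_1 - 4)))))) ∧ ((¬(h + w ≠ -9)) → ((a[q + 1] > a[1] + h - 1 → y > 7) → (3*h < 2 ∨ tot > a[0] + 4*w - 4)))
Before a[q + 1] := y + 2: (h + w ≠ -9 → (((store(a, q + 1, y + 2)[h] + store(a, q + 1, y + 2)[tot] < 1 ∨ 2*q ≥ -3) → (4*q > -2 ∧ store(store(a, q + 1, y + 2), q + 2, q + 6)[h + 3] ≤ h - 2 ∧ ((store(store(a, q + 1, y + 2), q + 2, q + 6)[q + 1] > store(store(a, q + 1, y + 2), q + 2, q + 6)[1] + h - 1 → y > 7) → (3*h < 2 ∨ tot > store(store(a, q + 1, y + 2), q + 2, q + 6)[0] + 4*w - 4)))) ∧ ((¬(store(a, q + 1, y + 2)[h] + store(a, q + 1, y + 2)[tot] < 1 ∨ 2*q ≥ -3)) → (∀w_1. ((store(a, q + 1, y + 2)[q + 1] > store(a, q + 1, y + 2)[1] + w_1 + y - 9 → y > 7) → (3*w_1 + 3*y < 26 ∨ tot > store(a, q + 1, y + 2)[0] + 4*w_1 - 4)))))) ∧ ((¬(h + w ≠ -9)) → ((store(a, q + 1, y + 2)[q + 1] > store(a, q + 1, y + 2)[1] + h - 1 → y > 7) → (3*h < 2 ∨ tot > store(a, q + 1, y + 2)[0] + 4*w - 4)))
Answer: WP = (h + w ≠ -9 → (((store(a, q + 1, y + 2)[h] + store(a, q + 1, y + 2)[tot] < 1 ∨ 2*q ≥ -3) → (4*q > -2 ∧ store(store(a, q + 1, y + 2), q + 2, q + 6)[h + 3] ≤ h - 2 ∧ ((store(store(a, q + 1, y + 2), q + 2, q + 6)[q + 1] > store(store(a, q + 1, y + 2), q + 2, q + 6)[1] + h - 1 → y > 7) → (3*h < 2 ∨ tot > store(store(a, q + 1, y + 2), q + 2, q + 6)[0] + 4*w - 4)))) ∧ ((¬(store(a, q + 1, y + 2)[h] + store(a, q + 1, y + 2)[tot] < 1 ∨ 2*q ≥ -3)) → (∀w_1. ((store(a, q + 1, y + 2)[q + 1] > store(a, q + 1, y + 2)[1] + w_1 + y - 9 → y > 7) → (3*w_1 + 3*y < 26 ∨ tot > store(a, q + 1, y + 2)[0] + 4*w_1 - 4)))))) ∧ ((¬(h + w ≠ -9)) → ((store(a, q + 1, y + 2)[q + 1] > store(a, q + 1, y + 2)[1] + h - 1 → y > 7) → (3*h < 2 ∨ tot > store(a, q + 1, y + 2)[0] + 4*w - 4)))


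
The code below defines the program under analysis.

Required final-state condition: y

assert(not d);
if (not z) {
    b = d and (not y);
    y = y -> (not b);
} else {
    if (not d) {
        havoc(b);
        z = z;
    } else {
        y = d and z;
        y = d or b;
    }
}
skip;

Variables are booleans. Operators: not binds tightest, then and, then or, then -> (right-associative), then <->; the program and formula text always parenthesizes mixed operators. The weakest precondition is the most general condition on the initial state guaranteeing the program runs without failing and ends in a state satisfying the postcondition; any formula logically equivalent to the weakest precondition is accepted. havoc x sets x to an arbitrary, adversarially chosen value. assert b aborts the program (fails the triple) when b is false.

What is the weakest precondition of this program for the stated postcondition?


Working backward. After the program, y must hold.
Before skip: y
Then branch requires y -> (not (d and (not y))); else branch requires ((not d) -> y) and (d -> (d or b)).
Before the if: ((not z) -> (y -> (not (d and (not y))))) and (z -> (((not d) -> y) and (d -> (d or b))))
Before assert not d: (not d) and ((not z) -> (y -> (not (d and (not y))))) and (z -> (((not d) -> y) and (d -> (d or b))))
Answer: WP = (not d) and ((not z) -> (y -> (not (d and (not y))))) and (z -> (((not d) -> y) and (d -> (d or b))))


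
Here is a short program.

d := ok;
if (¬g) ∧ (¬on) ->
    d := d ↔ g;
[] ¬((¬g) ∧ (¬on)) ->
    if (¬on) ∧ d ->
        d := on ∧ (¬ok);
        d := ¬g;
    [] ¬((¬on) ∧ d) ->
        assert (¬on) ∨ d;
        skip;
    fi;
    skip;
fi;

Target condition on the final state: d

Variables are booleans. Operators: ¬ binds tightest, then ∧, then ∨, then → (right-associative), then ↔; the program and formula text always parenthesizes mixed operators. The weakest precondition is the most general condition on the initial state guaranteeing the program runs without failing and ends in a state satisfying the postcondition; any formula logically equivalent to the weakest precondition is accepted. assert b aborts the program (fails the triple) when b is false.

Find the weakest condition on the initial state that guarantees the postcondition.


Working backward. After the program, d must hold.
Then branch requires d ↔ g; else branch requires (((¬on) ∧ d) → (¬g)) ∧ ((¬((¬on) ∧ d)) → (((¬on) ∨ d) ∧ d)).
Before the if: (((¬g) ∧ (¬on)) → (d ↔ g)) ∧ ((¬((¬g) ∧ (¬on))) → ((((¬on) ∧ d) → (¬g)) ∧ ((¬((¬on) ∧ d)) → (((¬on) ∨ d) ∧ d))))
Before d := ok: (((¬g) ∧ (¬on)) → (ok ↔ g)) ∧ ((¬((¬g) ∧ (¬on))) → ((((¬on) ∧ ok) → (¬g)) ∧ ((¬((¬on) ∧ ok)) → (((¬on) ∨ ok) ∧ ok))))
Answer: WP = (((¬g) ∧ (¬on)) → (ok ↔ g)) ∧ ((¬((¬g) ∧ (¬on))) → ((((¬on) ∧ ok) → (¬g)) ∧ ((¬((¬on) ∧ ok)) → (((¬on) ∨ ok) ∧ ok))))


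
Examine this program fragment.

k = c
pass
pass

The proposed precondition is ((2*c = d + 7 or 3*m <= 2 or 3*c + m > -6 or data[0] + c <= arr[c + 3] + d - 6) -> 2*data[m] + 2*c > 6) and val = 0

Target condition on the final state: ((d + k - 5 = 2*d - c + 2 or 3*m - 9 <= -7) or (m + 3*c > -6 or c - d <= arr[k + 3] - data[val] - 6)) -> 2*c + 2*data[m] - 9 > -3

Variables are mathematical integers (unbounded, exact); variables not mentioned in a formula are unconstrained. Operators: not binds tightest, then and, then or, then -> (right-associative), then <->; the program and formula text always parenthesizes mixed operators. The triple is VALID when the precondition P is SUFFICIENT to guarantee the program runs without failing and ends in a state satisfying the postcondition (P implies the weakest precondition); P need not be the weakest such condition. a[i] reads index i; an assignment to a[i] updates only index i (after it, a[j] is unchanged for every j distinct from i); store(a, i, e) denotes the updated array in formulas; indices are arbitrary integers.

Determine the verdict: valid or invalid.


Working backward. After the program, the postcondition ((d + k - 5 = 2*d - c + 2 or 3*m - 9 <= -7) or (m + 3*c > -6 or c - d <= arr[k + 3] - data[val] - 6)) -> 2*c + 2*data[m] - 9 > -3 must hold; in canonical form it is (c + k = d + 7 or 3*m <= 2 or 3*c + m > -6 or data[val] + c <= arr[k + 3] + d - 6) -> 2*data[m] + 2*c > 6.
Before skip: (c + k = d + 7 or 3*m <= 2 or 3*c + m > -6 or data[val] + c <= arr[k + 3] + d - 6) -> 2*data[m] + 2*c > 6
Before skip: (c + k = d + 7 or 3*m <= 2 or 3*c + m > -6 or data[val] + c <= arr[k + 3] + d - 6) -> 2*data[m] + 2*c > 6
Before k := c: (2*c = d + 7 or 3*m <= 2 or 3*c + m > -6 or data[val] + c <= arr[c + 3] + d - 6) -> 2*data[m] + 2*c > 6
The weakest precondition is (2*c = d + 7 or 3*m <= 2 or 3*c + m > -6 or data[val] + c <= arr[c + 3] + d - 6) -> 2*data[m] + 2*c > 6.
Check whether ((2*c = d + 7 or 3*m <= 2 or 3*c + m > -6 or data[0] + c <= arr[c + 3] + d - 6) -> 2*data[m] + 2*c > 6) and val = 0 implies it.
Every state satisfying the precondition satisfies the weakest precondition: the implication holds.
Answer: valid


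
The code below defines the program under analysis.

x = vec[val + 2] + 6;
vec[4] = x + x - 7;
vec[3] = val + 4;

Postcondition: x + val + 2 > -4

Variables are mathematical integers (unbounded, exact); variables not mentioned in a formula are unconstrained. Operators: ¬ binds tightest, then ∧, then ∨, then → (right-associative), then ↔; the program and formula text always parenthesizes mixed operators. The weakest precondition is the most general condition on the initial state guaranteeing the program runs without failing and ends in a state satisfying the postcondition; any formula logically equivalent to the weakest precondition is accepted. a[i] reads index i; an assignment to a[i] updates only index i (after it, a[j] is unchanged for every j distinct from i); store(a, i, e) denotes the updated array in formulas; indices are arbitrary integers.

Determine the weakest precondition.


Working backward. After the program, the postcondition x + val + 2 > -4 must hold; in canonical form it is val + x > -6.
Before vec[3] := val + 4: val + x > -6
Before vec[4] := x + x - 7: val + x > -6
Before x := vec[val + 2] + 6: vec[val + 2] + val > -12
Answer: WP = vec[val + 2] + val > -12


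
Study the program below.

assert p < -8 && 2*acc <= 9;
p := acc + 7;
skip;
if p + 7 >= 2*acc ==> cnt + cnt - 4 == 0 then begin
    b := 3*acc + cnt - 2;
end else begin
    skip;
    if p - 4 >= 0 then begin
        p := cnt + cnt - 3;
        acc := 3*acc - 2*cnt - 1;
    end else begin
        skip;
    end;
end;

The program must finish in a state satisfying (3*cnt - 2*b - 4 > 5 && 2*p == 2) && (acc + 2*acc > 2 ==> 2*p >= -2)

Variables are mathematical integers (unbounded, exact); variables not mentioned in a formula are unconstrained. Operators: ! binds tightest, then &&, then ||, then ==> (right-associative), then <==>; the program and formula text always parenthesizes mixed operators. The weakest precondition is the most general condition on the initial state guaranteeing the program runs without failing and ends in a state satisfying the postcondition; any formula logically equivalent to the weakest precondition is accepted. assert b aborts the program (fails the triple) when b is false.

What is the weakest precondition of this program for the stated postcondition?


Working backward. After the program, the postcondition (3*cnt - 2*b - 4 > 5 && 2*p == 2) && (acc + 2*acc > 2 ==> 2*p >= -2) must hold; in canonical form it is 3*cnt > 2*b + 9 && 2*p == 2 && (3*acc > 2 ==> 2*p >= -2).
Then branch requires cnt > 6*acc + 5 && 2*p == 2 && (3*acc > 2 ==> 2*p >= -2); else branch requires (p >= 4 ==> (3*cnt > 2*b + 9 && 4*cnt == 8 && (9*acc > 6*cnt + 5 ==> 4*cnt >= 4))) && ((!(p >= 4)) ==> (3*cnt > 2*b + 9 && 2*p == 2 && (3*acc > 2 ==> 2*p >= -2))).
Before the if: ((p >= 2*acc - 7 ==> 2*cnt == 4) ==> (cnt > 6*acc + 5 && 2*p == 2 && (3*acc > 2 ==> 2*p >= -2))) && ((!(p >= 2*acc - 7 ==> 2*cnt == 4)) ==> ((p >= 4 ==> (3*cnt > 2*b + 9 && 4*cnt == 8 && (9*acc > 6*cnt + 5 ==> 4*cnt >= 4))) && ((!(p >= 4)) ==> (3*cnt > 2*b + 9 && 2*p == 2 && (3*acc > 2 ==> 2*p >= -2)))))
Before skip: ((p >= 2*acc - 7 ==> 2*cnt == 4) ==> (cnt > 6*acc + 5 && 2*p == 2 && (3*acc > 2 ==> 2*p >= -2))) && ((!(p >= 2*acc - 7 ==> 2*cnt == 4)) ==> ((p >= 4 ==> (3*cnt > 2*b + 9 && 4*cnt == 8 && (9*acc > 6*cnt + 5 ==> 4*cnt >= 4))) && ((!(p >= 4)) ==> (3*cnt > 2*b + 9 && 2*p == 2 && (3*acc > 2 ==> 2*p >= -2)))))
Before p := acc + 7: ((acc <= 14 ==> 2*cnt == 4) ==> (cnt > 6*acc + 5 && 2*acc == -12 && (3*acc > 2 ==> 2*acc >= -16))) && ((!(acc <= 14 ==> 2*cnt == 4)) ==> ((acc >= -3 ==> (3*cnt > 2*b + 9 && 4*cnt == 8 && (9*acc > 6*cnt + 5 ==> 4*cnt >= 4))) && ((!(acc >= -3)) ==> (3*cnt > 2*b + 9 && 2*acc == -12 && (3*acc > 2 ==> 2*acc >= -16)))))
Before assert p < -8 && 2*acc <= 9: p < -8 && 2*acc <= 9 && ((acc <= 14 ==> 2*cnt == 4) ==> (cnt > 6*acc + 5 && 2*acc == -12 && (3*acc > 2 ==> 2*acc >= -16))) && ((!(acc <= 14 ==> 2*cnt == 4)) ==> ((acc >= -3 ==> (3*cnt > 2*b + 9 && 4*cnt == 8 && (9*acc > 6*cnt + 5 ==> 4*cnt >= 4))) && ((!(acc >= -3)) ==> (3*cnt > 2*b + 9 && 2*acc == -12 && (3*acc > 2 ==> 2*acc >= -16)))))
Answer: WP = p < -8 && 2*acc <= 9 && ((acc <= 14 ==> 2*cnt == 4) ==> (cnt > 6*acc + 5 && 2*acc == -12 && (3*acc > 2 ==> 2*acc >= -16))) && ((!(acc <= 14 ==> 2*cnt == 4)) ==> ((acc >= -3 ==> (3*cnt > 2*b + 9 && 4*cnt == 8 && (9*acc > 6*cnt + 5 ==> 4*cnt >= 4))) && ((!(acc >= -3)) ==> (3*cnt > 2*b + 9 && 2*acc == -12 && (3*acc > 2 ==> 2*acc >= -16)))))


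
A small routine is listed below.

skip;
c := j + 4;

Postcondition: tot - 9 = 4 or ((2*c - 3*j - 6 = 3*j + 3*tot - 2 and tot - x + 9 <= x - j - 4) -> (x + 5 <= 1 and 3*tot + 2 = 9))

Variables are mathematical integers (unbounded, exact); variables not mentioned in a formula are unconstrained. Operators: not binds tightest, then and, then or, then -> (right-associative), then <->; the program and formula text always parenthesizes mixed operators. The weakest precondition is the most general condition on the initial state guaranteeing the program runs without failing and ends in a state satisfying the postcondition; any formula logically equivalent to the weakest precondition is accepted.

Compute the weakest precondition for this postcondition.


Working backward. After the program, the postcondition tot - 9 = 4 or ((2*c - 3*j - 6 = 3*j + 3*tot - 2 and tot - x + 9 <= x - j - 4) -> (x + 5 <= 1 and 3*tot + 2 = 9)) must hold; in canonical form it is tot = 13 or ((2*c = 6*j + 3*tot + 4 and j + tot <= 2*x - 13) -> (x <= -4 and 3*tot = 7)).
Before c := j + 4: tot = 13 or ((4*j + 3*tot = 4 and j + tot <= 2*x - 13) -> (x <= -4 and 3*tot = 7))
Before skip: tot = 13 or ((4*j + 3*tot = 4 and j + tot <= 2*x - 13) -> (x <= -4 and 3*tot = 7))
Answer: WP = tot = 13 or ((4*j + 3*tot = 4 and j + tot <= 2*x - 13) -> (x <= -4 and 3*tot = 7))


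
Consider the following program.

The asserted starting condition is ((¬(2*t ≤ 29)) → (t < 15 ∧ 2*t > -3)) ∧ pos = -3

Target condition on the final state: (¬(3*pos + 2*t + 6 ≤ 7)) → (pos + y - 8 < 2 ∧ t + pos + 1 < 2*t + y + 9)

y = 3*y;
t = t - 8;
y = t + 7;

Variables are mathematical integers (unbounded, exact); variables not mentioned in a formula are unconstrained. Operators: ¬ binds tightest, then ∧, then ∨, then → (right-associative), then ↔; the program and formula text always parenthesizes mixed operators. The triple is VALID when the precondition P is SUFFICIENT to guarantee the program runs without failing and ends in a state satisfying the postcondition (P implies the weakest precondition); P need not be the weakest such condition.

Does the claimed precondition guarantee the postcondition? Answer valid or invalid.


Working backward. After the program, the postcondition (¬(3*pos + 2*t + 6 ≤ 7)) → (pos + y - 8 < 2 ∧ t + pos + 1 < 2*t + y + 9) must hold; in canonical form it is (¬(3*pos + 2*t ≤ 1)) → (pos + y < 10 ∧ pos < t + y + 8).
Before y := t + 7: (¬(3*pos + 2*t ≤ 1)) → (pos + t < 3 ∧ pos < 2*t + 15)
Before t := t - 8: (¬(3*pos + 2*t ≤ 17)) → (pos + t < 11 ∧ pos < 2*t - 1)
Before y := 3*y: (¬(3*pos + 2*t ≤ 17)) → (pos + t < 11 ∧ pos < 2*t - 1)
The weakest precondition is (¬(3*pos + 2*t ≤ 17)) → (pos + t < 11 ∧ pos < 2*t - 1).
Check whether ((¬(2*t ≤ 29)) → (t < 15 ∧ 2*t > -3)) ∧ pos = -3 implies it.
Countermodel: at the initial state pos = -3, t = 14, the precondition holds but the weakest precondition fails.
Answer: invalid


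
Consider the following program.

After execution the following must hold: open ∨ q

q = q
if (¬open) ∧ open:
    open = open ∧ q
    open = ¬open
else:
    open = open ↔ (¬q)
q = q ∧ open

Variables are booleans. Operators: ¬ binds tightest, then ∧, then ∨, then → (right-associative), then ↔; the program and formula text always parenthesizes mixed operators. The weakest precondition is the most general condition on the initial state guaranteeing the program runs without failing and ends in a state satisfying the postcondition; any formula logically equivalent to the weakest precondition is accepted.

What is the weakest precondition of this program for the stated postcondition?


Working backward. After the program, open ∨ q must hold.
Before q := q ∧ open: open ∨ (q ∧ open)
Then branch requires (¬(open ∧ q)) ∨ (q ∧ (¬(open ∧ q))); else branch requires (open ↔ (¬q)) ∨ (q ∧ (open ↔ (¬q))).
Before the if: (open ↔ (¬q)) ∨ (q ∧ (open ↔ (¬q)))
Before q := q: (open ↔ (¬q)) ∨ (q ∧ (open ↔ (¬q)))
Answer: WP = (open ↔ (¬q)) ∨ (q ∧ (open ↔ (¬q)))


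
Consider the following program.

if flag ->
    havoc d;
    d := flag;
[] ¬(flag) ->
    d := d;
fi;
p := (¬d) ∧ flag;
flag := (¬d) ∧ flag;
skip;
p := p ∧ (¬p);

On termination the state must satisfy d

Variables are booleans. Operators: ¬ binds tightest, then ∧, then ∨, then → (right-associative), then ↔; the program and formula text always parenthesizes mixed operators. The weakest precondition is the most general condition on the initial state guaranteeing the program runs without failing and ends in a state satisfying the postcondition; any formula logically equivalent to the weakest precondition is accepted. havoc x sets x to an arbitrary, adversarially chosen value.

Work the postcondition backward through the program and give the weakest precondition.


Working backward. After the program, d must hold.
Before p := p ∧ (¬p): d
Before skip: d
Before flag := (¬d) ∧ flag: d
Before p := (¬d) ∧ flag: d
Then branch requires flag; else branch requires d.
Before the if: (¬flag) → d
Answer: WP = (¬flag) → d


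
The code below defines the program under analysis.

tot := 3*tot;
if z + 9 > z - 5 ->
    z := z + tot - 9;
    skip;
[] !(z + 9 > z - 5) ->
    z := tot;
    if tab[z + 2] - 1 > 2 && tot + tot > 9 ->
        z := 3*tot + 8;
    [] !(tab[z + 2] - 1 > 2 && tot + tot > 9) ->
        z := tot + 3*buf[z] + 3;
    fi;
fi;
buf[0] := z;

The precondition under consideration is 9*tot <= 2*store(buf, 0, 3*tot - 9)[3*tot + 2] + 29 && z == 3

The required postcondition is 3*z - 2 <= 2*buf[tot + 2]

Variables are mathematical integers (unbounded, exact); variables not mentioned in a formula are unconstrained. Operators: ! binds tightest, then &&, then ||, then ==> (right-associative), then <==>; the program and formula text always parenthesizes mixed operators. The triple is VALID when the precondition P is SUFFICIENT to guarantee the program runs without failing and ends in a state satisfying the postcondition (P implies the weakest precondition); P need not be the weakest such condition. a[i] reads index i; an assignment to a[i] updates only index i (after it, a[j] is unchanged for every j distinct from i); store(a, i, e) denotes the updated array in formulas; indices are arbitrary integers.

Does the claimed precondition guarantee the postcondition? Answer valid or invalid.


Working backward. After the program, the postcondition 3*z - 2 <= 2*buf[tot + 2] must hold; in canonical form it is 3*z <= 2*buf[tot + 2] + 2.
Before buf[0] := z: 3*z <= 2*store(buf, 0, z)[tot + 2] + 2
Then branch requires 3*tot + 3*z <= 2*store(buf, 0, tot + z - 9)[tot + 2] + 29; else branch requires ((tab[tot + 2] > 3 && 2*tot > 9) ==> 9*tot <= 2*store(buf, 0, 3*tot + 8)[tot + 2] - 22) && ((!(tab[tot + 2] > 3 && 2*tot > 9)) ==> 9*buf[tot] + 3*tot <= 2*store(buf, 0, 3*buf[tot] + tot + 3)[tot + 2] - 7).
Before the if: 3*tot + 3*z <= 2*store(buf, 0, tot + z - 9)[tot + 2] + 29
Before tot := 3*tot: 9*tot + 3*z <= 2*store(buf, 0, 3*tot + z - 9)[3*tot + 2] + 29
The weakest precondition is 9*tot + 3*z <= 2*store(buf, 0, 3*tot + z - 9)[3*tot + 2] + 29.
Check whether 9*tot <= 2*store(buf, 0, 3*tot - 9)[3*tot + 2] + 29 && z == 3 implies it.
Countermodel: at the initial state buf = {[-1] = -15, [0] = 3, elsewhere 3}, tot = -1, z = 3, the precondition holds but the weakest precondition fails.
Answer: invalid
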